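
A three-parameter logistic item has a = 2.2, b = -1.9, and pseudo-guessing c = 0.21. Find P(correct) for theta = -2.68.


logit = 2.2*(-2.68 - -1.9) = -1.716
P* = 1/(1 + exp(--1.716)) = 0.1524
P = 0.21 + (1 - 0.21) * 0.1524
P = 0.3304

0.3304


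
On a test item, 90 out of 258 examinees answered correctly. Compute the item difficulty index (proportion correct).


Item difficulty p = number correct / total examinees
p = 90 / 258
p = 0.3488

0.3488


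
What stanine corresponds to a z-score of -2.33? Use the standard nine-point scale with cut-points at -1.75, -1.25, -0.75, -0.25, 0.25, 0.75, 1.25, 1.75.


Stanine boundaries: [-1.75, -1.25, -0.75, -0.25, 0.25, 0.75, 1.25, 1.75]
z = -2.33
Check each boundary:
  z < -1.75
  z < -1.25
  z < -0.75
  z < -0.25
  z < 0.25
  z < 0.75
  z < 1.25
  z < 1.75
Highest qualifying boundary gives stanine = 1

1


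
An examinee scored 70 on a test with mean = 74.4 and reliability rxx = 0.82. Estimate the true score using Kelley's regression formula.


T_est = rxx * X + (1 - rxx) * mean
T_est = 0.82 * 70 + 0.18 * 74.4
T_est = 57.4 + 13.392
T_est = 70.792

70.792


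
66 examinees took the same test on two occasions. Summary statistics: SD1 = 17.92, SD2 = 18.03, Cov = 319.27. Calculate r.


r = cov(X,Y) / (SD_X * SD_Y)
r = 319.27 / (17.92 * 18.03)
r = 319.27 / 323.0976
r = 0.9882

0.9882


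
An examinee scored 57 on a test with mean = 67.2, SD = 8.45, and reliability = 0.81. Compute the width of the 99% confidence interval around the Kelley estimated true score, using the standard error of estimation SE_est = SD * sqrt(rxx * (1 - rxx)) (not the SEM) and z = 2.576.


True score estimate = 0.81*57 + 0.19*67.2 = 58.938
SE_est = SD * sqrt(rxx * (1 - rxx)) = 8.45 * sqrt(0.81 * 0.19) = 8.45 * sqrt(0.1539) = 3.314943
CI = T_est +/- z * SE_est, so width = 2 * z * SE_est = 2 * 2.576 * 3.314943
Width = 17.0786

17.0786


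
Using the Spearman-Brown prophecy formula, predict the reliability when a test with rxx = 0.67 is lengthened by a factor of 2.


r_new = (n * rxx) / (1 + (n-1) * rxx)
r_new = (2 * 0.67) / (1 + 1 * 0.67)
r_new = 1.34 / 1.67
r_new = 0.8024

0.8024


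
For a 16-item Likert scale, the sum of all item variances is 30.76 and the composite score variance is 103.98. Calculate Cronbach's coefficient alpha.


alpha = (k/(k-1)) * (1 - sum(si^2)/s_total^2)
= (16/15) * (1 - 30.76/103.98)
alpha = 0.7511

0.7511


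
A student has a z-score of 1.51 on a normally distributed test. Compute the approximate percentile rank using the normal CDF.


CDF(z) = 0.5 * (1 + erf(z/sqrt(2)))
erf(1.0677) = 0.869
CDF = 0.9345
Percentile rank = 0.9345 * 100 = 93.45

93.45


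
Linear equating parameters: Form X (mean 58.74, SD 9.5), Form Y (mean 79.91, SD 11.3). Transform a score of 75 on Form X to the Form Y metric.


slope = SD_Y / SD_X = 11.3 / 9.5 ~ 1.1895
intercept = mean_Y - slope * mean_X = 79.91 - (11.3 / 9.5) * 58.74 ~ 10.0403
Y = slope * X + intercept. To avoid rounding drift from the rounded slope/intercept, evaluate the equivalent form Y = mean_Y + SD_Y * (X - mean_X) / SD_X at full precision:
Y = 79.91 + 11.3 * (75 - 58.74) / 9.5
Y = 79.91 + 11.3 * 16.26 / 9.5
Y = 79.91 + 183.738 / 9.5
Y = 79.91 + 19.3408
Y = 99.2508

99.2508


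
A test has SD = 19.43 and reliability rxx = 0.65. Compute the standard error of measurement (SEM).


SEM = SD * sqrt(1 - rxx)
SEM = 19.43 * sqrt(1 - 0.65)
SEM = 19.43 * sqrt(0.35) = 19.43 * 0.591608
SEM = 11.4949

11.4949


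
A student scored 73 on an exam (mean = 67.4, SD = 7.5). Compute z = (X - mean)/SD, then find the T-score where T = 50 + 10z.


z = (X - mean) / SD = (73 - 67.4) / 7.5
z = 5.6 / 7.5
z = 0.7467
T-score = T = 50 + 10z
Carry z at full precision (z = 5.6 / 7.5) into the conversion:
T-score = 50 + 10 * (5.6 / 7.5) = 50 + 56 / 7.5
T-score = 50 + 7.4667
T-score = 57.4667

57.4667


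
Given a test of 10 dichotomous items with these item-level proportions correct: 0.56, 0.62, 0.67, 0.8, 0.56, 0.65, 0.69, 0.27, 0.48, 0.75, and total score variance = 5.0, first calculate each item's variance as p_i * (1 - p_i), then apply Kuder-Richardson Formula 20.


For each item, compute p_i * q_i:
  Item 1: 0.56 * 0.44 = 0.2464
  Item 2: 0.62 * 0.38 = 0.2356
  Item 3: 0.67 * 0.33 = 0.2211
  Item 4: 0.8 * 0.2 = 0.16
  Item 5: 0.56 * 0.44 = 0.2464
  Item 6: 0.65 * 0.35 = 0.2275
  Item 7: 0.69 * 0.31 = 0.2139
  Item 8: 0.27 * 0.73 = 0.1971
  Item 9: 0.48 * 0.52 = 0.2496
  Item 10: 0.75 * 0.25 = 0.1875
Sum(p_i * q_i) = 0.2464 + 0.2356 + 0.2211 + 0.16 + 0.2464 + 0.2275 + 0.2139 + 0.1971 + 0.2496 + 0.1875 = 2.1851
KR-20 = (k/(k-1)) * (1 - Sum(p_i*q_i) / Var_total)
= (10/9) * (1 - 2.1851/5.0)
= 1.1111 * 0.563
KR-20 = 0.6255

0.6255


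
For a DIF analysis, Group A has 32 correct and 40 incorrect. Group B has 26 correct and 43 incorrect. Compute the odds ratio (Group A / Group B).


Odds_A = 32/40 = 0.8
Odds_B = 26/43 = 0.6047
OR = Odds_A / Odds_B = 0.8 / 0.6047
Exactly, OR = (32 * 43) / (40 * 26) = 1376 / 1040
OR = 1.3231

1.3231


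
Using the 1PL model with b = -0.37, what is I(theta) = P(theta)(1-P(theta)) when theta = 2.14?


P = 1/(1+exp(-(2.14--0.37))) = 0.9248
I = P*(1-P) = 0.9248 * 0.0752
I = 0.0695

0.0695


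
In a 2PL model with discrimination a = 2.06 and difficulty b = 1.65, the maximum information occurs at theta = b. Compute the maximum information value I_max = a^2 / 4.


For 2PL, max info at theta = b = 1.65
I_max = a^2 / 4 = 2.06^2 / 4
= 4.2436 / 4
I_max = 1.0609

1.0609


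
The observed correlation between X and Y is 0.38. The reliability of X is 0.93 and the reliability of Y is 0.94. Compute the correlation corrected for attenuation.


r_corrected = rxy / sqrt(rxx * ryy)
= 0.38 / sqrt(0.93 * 0.94)
= 0.38 / sqrt(0.8742)
= 0.38 / 0.934987
r_corrected = 0.4064

0.4064


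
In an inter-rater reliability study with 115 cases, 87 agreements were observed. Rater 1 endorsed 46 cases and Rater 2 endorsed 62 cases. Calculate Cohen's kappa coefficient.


P_o = 87/115 = 0.756522
P_e = (46*62 + 69*53) / 13225 = 0.492174
kappa = (P_o - P_e) / (1 - P_e)
kappa = (0.756522 - 0.492174) / (1 - 0.492174)
kappa = 0.5205

0.5205


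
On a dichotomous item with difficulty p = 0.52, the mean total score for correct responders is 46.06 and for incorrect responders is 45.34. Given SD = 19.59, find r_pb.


q = 1 - p = 0.48
rpb = ((M1 - M0) / SD) * sqrt(p * q)
rpb = ((46.06 - 45.34) / 19.59) * sqrt(0.52 * 0.48)
rpb = 0.0184

0.0184


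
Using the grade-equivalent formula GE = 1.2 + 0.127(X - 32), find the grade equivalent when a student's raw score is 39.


raw - median = 39 - 32 = 7
slope * diff = 0.127 * 7 = 0.889
GE = 1.2 + 0.889
GE = 2.089

2.089


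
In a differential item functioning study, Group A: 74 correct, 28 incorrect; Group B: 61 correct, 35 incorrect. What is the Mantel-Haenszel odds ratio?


Odds_A = 74/28 = 2.6429
Odds_B = 61/35 = 1.7429
OR = Odds_A / Odds_B = 2.6429 / 1.7429
Exactly, OR = (74 * 35) / (28 * 61) = 2590 / 1708
OR = 1.5164

1.5164


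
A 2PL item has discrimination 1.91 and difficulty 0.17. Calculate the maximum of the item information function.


For 2PL, max info at theta = b = 0.17
I_max = a^2 / 4 = 1.91^2 / 4
= 3.6481 / 4
I_max = 0.912

0.912


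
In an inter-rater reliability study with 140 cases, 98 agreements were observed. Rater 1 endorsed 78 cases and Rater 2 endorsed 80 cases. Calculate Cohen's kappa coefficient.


P_o = 98/140 = 0.7
P_e = (78*80 + 62*60) / 19600 = 0.508163
kappa = (P_o - P_e) / (1 - P_e)
kappa = (0.7 - 0.508163) / (1 - 0.508163)
kappa = 0.39

0.39


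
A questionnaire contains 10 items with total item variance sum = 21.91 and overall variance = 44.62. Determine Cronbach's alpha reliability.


alpha = (k/(k-1)) * (1 - sum(si^2)/s_total^2)
= (10/9) * (1 - 21.91/44.62)
alpha = 0.5655

0.5655


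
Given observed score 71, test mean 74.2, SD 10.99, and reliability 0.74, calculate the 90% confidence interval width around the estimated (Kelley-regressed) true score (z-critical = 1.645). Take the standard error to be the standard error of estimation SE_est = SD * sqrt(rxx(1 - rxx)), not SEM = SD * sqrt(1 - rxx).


True score estimate = 0.74*71 + 0.26*74.2 = 71.832
SE_est = SD * sqrt(rxx * (1 - rxx)) = 10.99 * sqrt(0.74 * 0.26) = 10.99 * sqrt(0.1924) = 4.82059
CI = T_est +/- z * SE_est, so width = 2 * z * SE_est = 2 * 1.645 * 4.82059
Width = 15.8597

15.8597


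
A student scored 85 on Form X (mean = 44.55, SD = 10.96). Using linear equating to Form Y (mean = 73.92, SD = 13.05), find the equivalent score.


slope = SD_Y / SD_X = 13.05 / 10.96 ~ 1.1907
intercept = mean_Y - slope * mean_X = 73.92 - (13.05 / 10.96) * 44.55 ~ 20.8746
Y = slope * X + intercept. To avoid rounding drift from the rounded slope/intercept, evaluate the equivalent form Y = mean_Y + SD_Y * (X - mean_X) / SD_X at full precision:
Y = 73.92 + 13.05 * (85 - 44.55) / 10.96
Y = 73.92 + 13.05 * 40.45 / 10.96
Y = 73.92 + 527.8725 / 10.96
Y = 73.92 + 48.1635
Y = 122.0835

122.0835


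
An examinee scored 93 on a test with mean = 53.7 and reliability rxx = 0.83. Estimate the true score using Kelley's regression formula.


T_est = rxx * X + (1 - rxx) * mean
T_est = 0.83 * 93 + 0.17 * 53.7
T_est = 77.19 + 9.129
T_est = 86.319

86.319


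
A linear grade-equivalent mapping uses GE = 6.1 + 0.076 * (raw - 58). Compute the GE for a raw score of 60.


raw - median = 60 - 58 = 2
slope * diff = 0.076 * 2 = 0.152
GE = 6.1 + 0.152
GE = 6.252

6.252


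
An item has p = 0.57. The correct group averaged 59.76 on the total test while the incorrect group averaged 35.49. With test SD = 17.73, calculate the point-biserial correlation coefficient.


q = 1 - p = 0.43
rpb = ((M1 - M0) / SD) * sqrt(p * q)
rpb = ((59.76 - 35.49) / 17.73) * sqrt(0.57 * 0.43)
rpb = 0.6777

0.6777


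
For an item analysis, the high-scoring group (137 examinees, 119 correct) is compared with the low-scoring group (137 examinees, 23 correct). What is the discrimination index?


p_upper = 119/137 = 0.8686
p_lower = 23/137 = 0.1679
D = 0.8686 - 0.1679 = 0.7007

0.7007


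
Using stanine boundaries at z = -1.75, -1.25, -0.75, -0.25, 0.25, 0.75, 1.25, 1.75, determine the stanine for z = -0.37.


Stanine boundaries: [-1.75, -1.25, -0.75, -0.25, 0.25, 0.75, 1.25, 1.75]
z = -0.37
Check each boundary:
  z >= -1.75 -> could be stanine 2
  z >= -1.25 -> could be stanine 3
  z >= -0.75 -> could be stanine 4
  z < -0.25
  z < 0.25
  z < 0.75
  z < 1.25
  z < 1.75
Highest qualifying boundary gives stanine = 4

4


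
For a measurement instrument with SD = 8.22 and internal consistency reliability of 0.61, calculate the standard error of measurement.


SEM = SD * sqrt(1 - rxx)
SEM = 8.22 * sqrt(1 - 0.61)
SEM = 8.22 * sqrt(0.39) = 8.22 * 0.6245
SEM = 5.1334

5.1334


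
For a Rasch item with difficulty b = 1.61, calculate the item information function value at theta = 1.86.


P = 1/(1+exp(-(1.86-1.61))) = 0.5622
I = P*(1-P) = 0.5622 * 0.4378
I = 0.2461

0.2461


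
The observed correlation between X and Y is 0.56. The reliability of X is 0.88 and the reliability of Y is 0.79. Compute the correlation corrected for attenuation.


r_corrected = rxy / sqrt(rxx * ryy)
= 0.56 / sqrt(0.88 * 0.79)
= 0.56 / sqrt(0.6952)
= 0.56 / 0.833787
r_corrected = 0.6716

0.6716


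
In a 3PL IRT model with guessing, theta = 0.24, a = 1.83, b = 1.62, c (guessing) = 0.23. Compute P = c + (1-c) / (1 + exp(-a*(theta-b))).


logit = 1.83*(0.24 - 1.62) = -2.5254
P* = 1/(1 + exp(--2.5254)) = 0.0741
P = 0.23 + (1 - 0.23) * 0.0741
P = 0.2871

0.2871


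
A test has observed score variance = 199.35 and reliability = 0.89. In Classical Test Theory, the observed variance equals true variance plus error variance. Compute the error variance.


var_true = rxx * var_obs = 0.89 * 199.35 = 177.4215
var_error = var_obs - var_true
var_error = 199.35 - 177.4215
var_error = 21.9285

21.9285


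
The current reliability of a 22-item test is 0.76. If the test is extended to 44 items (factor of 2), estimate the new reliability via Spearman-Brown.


r_new = (n * rxx) / (1 + (n-1) * rxx)
r_new = (2 * 0.76) / (1 + 1 * 0.76)
r_new = 1.52 / 1.76
r_new = 0.8636

0.8636


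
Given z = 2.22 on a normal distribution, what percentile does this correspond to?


CDF(z) = 0.5 * (1 + erf(z/sqrt(2)))
erf(1.5698) = 0.9736
CDF = 0.9868
Percentile rank = 0.9868 * 100 = 98.68

98.68


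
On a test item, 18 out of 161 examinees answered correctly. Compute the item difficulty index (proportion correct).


Item difficulty p = number correct / total examinees
p = 18 / 161
p = 0.1118

0.1118


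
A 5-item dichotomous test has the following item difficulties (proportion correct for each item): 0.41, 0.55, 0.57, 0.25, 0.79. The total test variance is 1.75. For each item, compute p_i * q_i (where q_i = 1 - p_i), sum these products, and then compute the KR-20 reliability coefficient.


For each item, compute p_i * q_i:
  Item 1: 0.41 * 0.59 = 0.2419
  Item 2: 0.55 * 0.45 = 0.2475
  Item 3: 0.57 * 0.43 = 0.2451
  Item 4: 0.25 * 0.75 = 0.1875
  Item 5: 0.79 * 0.21 = 0.1659
Sum(p_i * q_i) = 0.2419 + 0.2475 + 0.2451 + 0.1875 + 0.1659 = 1.0879
KR-20 = (k/(k-1)) * (1 - Sum(p_i*q_i) / Var_total)
= (5/4) * (1 - 1.0879/1.75)
= 1.25 * 0.3783
KR-20 = 0.4729

0.4729


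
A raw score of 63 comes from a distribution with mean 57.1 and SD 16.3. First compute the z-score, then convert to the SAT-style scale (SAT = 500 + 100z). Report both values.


z = (X - mean) / SD = (63 - 57.1) / 16.3
z = 5.9 / 16.3
z = 0.362
SAT-scale = SAT = 500 + 100z
Carry z at full precision (z = 5.9 / 16.3) into the conversion:
SAT-scale = 500 + 100 * (5.9 / 16.3) = 500 + 590 / 16.3
SAT-scale = 500 + 36.1963
SAT-scale = 536.1963

536.1963


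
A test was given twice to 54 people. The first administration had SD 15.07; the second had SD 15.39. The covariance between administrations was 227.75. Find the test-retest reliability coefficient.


r = cov(X,Y) / (SD_X * SD_Y)
r = 227.75 / (15.07 * 15.39)
r = 227.75 / 231.9273
r = 0.982

0.982


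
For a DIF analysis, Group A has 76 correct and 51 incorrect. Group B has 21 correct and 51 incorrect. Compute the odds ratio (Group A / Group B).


Odds_A = 76/51 = 1.4902
Odds_B = 21/51 = 0.4118
OR = Odds_A / Odds_B = 1.4902 / 0.4118
Exactly, OR = (76 * 51) / (51 * 21) = 3876 / 1071
OR = 3.619

3.619


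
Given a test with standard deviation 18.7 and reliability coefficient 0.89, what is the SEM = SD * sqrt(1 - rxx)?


SEM = SD * sqrt(1 - rxx)
SEM = 18.7 * sqrt(1 - 0.89)
SEM = 18.7 * sqrt(0.11) = 18.7 * 0.331662
SEM = 6.2021

6.2021


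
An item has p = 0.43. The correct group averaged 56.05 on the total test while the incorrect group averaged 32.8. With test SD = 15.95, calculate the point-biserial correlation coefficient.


q = 1 - p = 0.57
rpb = ((M1 - M0) / SD) * sqrt(p * q)
rpb = ((56.05 - 32.8) / 15.95) * sqrt(0.43 * 0.57)
rpb = 0.7217

0.7217


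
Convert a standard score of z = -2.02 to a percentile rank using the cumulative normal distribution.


CDF(z) = 0.5 * (1 + erf(z/sqrt(2)))
erf(-1.4284) = -0.9566
CDF = 0.0217
Percentile rank = 0.0217 * 100 = 2.17

2.17


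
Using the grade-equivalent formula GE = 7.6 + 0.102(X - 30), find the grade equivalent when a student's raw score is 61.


raw - median = 61 - 30 = 31
slope * diff = 0.102 * 31 = 3.162
GE = 7.6 + 3.162
GE = 10.762

10.762


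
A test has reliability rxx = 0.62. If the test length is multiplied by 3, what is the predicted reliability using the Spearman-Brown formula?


r_new = (n * rxx) / (1 + (n-1) * rxx)
r_new = (3 * 0.62) / (1 + 2 * 0.62)
r_new = 1.86 / 2.24
r_new = 0.8304

0.8304


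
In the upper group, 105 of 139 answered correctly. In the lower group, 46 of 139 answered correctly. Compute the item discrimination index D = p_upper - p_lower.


p_upper = 105/139 = 0.7554
p_lower = 46/139 = 0.3309
D = 0.7554 - 0.3309 = 0.4245

0.4245


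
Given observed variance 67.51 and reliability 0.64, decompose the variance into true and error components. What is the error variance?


var_true = rxx * var_obs = 0.64 * 67.51 = 43.2064
var_error = var_obs - var_true
var_error = 67.51 - 43.2064
var_error = 24.3036

24.3036


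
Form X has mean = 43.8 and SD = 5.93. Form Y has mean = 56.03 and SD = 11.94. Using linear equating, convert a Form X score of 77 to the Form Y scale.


slope = SD_Y / SD_X = 11.94 / 5.93 ~ 2.0135
intercept = mean_Y - slope * mean_X = 56.03 - (11.94 / 5.93) * 43.8 ~ -32.1609
Y = slope * X + intercept. To avoid rounding drift from the rounded slope/intercept, evaluate the equivalent form Y = mean_Y + SD_Y * (X - mean_X) / SD_X at full precision:
Y = 56.03 + 11.94 * (77 - 43.8) / 5.93
Y = 56.03 + 11.94 * 33.2 / 5.93
Y = 56.03 + 396.408 / 5.93
Y = 56.03 + 66.8479
Y = 122.8779

122.8779


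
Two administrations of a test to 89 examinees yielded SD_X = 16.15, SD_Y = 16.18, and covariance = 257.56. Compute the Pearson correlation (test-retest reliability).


r = cov(X,Y) / (SD_X * SD_Y)
r = 257.56 / (16.15 * 16.18)
r = 257.56 / 261.307
r = 0.9857

0.9857


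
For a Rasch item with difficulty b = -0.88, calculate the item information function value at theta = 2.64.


P = 1/(1+exp(-(2.64--0.88))) = 0.9713
I = P*(1-P) = 0.9713 * 0.0287
I = 0.0279

0.0279


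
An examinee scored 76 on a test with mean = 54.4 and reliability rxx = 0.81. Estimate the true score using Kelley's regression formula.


T_est = rxx * X + (1 - rxx) * mean
T_est = 0.81 * 76 + 0.19 * 54.4
T_est = 61.56 + 10.336
T_est = 71.896

71.896


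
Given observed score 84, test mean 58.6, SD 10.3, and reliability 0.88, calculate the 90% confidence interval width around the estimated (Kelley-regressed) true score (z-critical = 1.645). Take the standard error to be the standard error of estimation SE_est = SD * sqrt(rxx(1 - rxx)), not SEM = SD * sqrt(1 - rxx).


True score estimate = 0.88*84 + 0.12*58.6 = 80.952
SE_est = SD * sqrt(rxx * (1 - rxx)) = 10.3 * sqrt(0.88 * 0.12) = 10.3 * sqrt(0.1056) = 3.347104
CI = T_est +/- z * SE_est, so width = 2 * z * SE_est = 2 * 1.645 * 3.347104
Width = 11.012

11.012


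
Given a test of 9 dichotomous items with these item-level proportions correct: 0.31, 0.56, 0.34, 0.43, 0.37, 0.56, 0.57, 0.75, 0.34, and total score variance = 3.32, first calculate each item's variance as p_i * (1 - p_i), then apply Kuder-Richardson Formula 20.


For each item, compute p_i * q_i:
  Item 1: 0.31 * 0.69 = 0.2139
  Item 2: 0.56 * 0.44 = 0.2464
  Item 3: 0.34 * 0.66 = 0.2244
  Item 4: 0.43 * 0.57 = 0.2451
  Item 5: 0.37 * 0.63 = 0.2331
  Item 6: 0.56 * 0.44 = 0.2464
  Item 7: 0.57 * 0.43 = 0.2451
  Item 8: 0.75 * 0.25 = 0.1875
  Item 9: 0.34 * 0.66 = 0.2244
Sum(p_i * q_i) = 0.2139 + 0.2464 + 0.2244 + 0.2451 + 0.2331 + 0.2464 + 0.2451 + 0.1875 + 0.2244 = 2.0663
KR-20 = (k/(k-1)) * (1 - Sum(p_i*q_i) / Var_total)
= (9/8) * (1 - 2.0663/3.32)
= 1.125 * 0.3776
KR-20 = 0.4248

0.4248


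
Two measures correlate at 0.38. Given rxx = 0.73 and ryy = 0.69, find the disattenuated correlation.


r_corrected = rxy / sqrt(rxx * ryy)
= 0.38 / sqrt(0.73 * 0.69)
= 0.38 / sqrt(0.5037)
= 0.38 / 0.709718
r_corrected = 0.5354

0.5354


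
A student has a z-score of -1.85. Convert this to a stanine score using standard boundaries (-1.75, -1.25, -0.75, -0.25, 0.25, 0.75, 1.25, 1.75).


Stanine boundaries: [-1.75, -1.25, -0.75, -0.25, 0.25, 0.75, 1.25, 1.75]
z = -1.85
Check each boundary:
  z < -1.75
  z < -1.25
  z < -0.75
  z < -0.25
  z < 0.25
  z < 0.75
  z < 1.25
  z < 1.75
Highest qualifying boundary gives stanine = 1

1


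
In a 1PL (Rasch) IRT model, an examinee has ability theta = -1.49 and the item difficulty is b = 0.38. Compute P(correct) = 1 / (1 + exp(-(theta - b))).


theta - b = -1.49 - 0.38 = -1.87
exp(-(theta - b)) = exp(1.87) = 6.4883
P = 1 / (1 + 6.4883)
P = 0.1335

0.1335


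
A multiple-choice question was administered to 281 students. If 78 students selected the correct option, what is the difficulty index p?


Item difficulty p = number correct / total examinees
p = 78 / 281
p = 0.2776

0.2776


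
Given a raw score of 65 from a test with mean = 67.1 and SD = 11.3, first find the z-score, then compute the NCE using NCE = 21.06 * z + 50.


z = (X - mean) / SD = (65 - 67.1) / 11.3
z = -2.1 / 11.3
z = -0.1858
NCE = NCE = 21.06z + 50
Carry z at full precision (z = -2.1 / 11.3) into the conversion:
NCE = 21.06 * (-2.1 / 11.3) + 50 = -44.226 / 11.3 + 50
NCE = -3.9138 + 50
NCE = 46.0862

46.0862


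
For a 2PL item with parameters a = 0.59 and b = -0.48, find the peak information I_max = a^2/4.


For 2PL, max info at theta = b = -0.48
I_max = a^2 / 4 = 0.59^2 / 4
= 0.3481 / 4
I_max = 0.087

0.087


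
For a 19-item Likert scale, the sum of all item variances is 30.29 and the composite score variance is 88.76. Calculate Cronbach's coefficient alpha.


alpha = (k/(k-1)) * (1 - sum(si^2)/s_total^2)
= (19/18) * (1 - 30.29/88.76)
alpha = 0.6953

0.6953


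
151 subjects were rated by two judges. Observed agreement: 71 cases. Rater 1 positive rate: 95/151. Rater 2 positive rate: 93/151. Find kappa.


P_o = 71/151 = 0.470199
P_e = (95*93 + 56*58) / 22801 = 0.529933
kappa = (P_o - P_e) / (1 - P_e)
kappa = (0.470199 - 0.529933) / (1 - 0.529933)
kappa = -0.1271

-0.1271


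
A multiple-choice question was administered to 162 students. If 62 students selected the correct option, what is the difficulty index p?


Item difficulty p = number correct / total examinees
p = 62 / 162
p = 0.3827

0.3827


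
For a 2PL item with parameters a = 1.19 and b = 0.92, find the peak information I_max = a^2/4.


For 2PL, max info at theta = b = 0.92
I_max = a^2 / 4 = 1.19^2 / 4
= 1.4161 / 4
I_max = 0.354

0.354


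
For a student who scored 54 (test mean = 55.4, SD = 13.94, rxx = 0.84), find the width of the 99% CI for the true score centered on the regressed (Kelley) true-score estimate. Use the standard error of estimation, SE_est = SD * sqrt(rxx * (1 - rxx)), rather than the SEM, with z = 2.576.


True score estimate = 0.84*54 + 0.16*55.4 = 54.224
SE_est = SD * sqrt(rxx * (1 - rxx)) = 13.94 * sqrt(0.84 * 0.16) = 13.94 * sqrt(0.1344) = 5.110488
CI = T_est +/- z * SE_est, so width = 2 * z * SE_est = 2 * 2.576 * 5.110488
Width = 26.3292

26.3292


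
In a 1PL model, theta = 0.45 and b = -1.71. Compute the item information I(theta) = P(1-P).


P = 1/(1+exp(-(0.45--1.71))) = 0.8966
I = P*(1-P) = 0.8966 * 0.1034
I = 0.0927

0.0927


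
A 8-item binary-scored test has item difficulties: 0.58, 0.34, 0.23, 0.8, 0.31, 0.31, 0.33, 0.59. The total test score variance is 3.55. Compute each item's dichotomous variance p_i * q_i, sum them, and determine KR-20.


For each item, compute p_i * q_i:
  Item 1: 0.58 * 0.42 = 0.2436
  Item 2: 0.34 * 0.66 = 0.2244
  Item 3: 0.23 * 0.77 = 0.1771
  Item 4: 0.8 * 0.2 = 0.16
  Item 5: 0.31 * 0.69 = 0.2139
  Item 6: 0.31 * 0.69 = 0.2139
  Item 7: 0.33 * 0.67 = 0.2211
  Item 8: 0.59 * 0.41 = 0.2419
Sum(p_i * q_i) = 0.2436 + 0.2244 + 0.1771 + 0.16 + 0.2139 + 0.2139 + 0.2211 + 0.2419 = 1.6959
KR-20 = (k/(k-1)) * (1 - Sum(p_i*q_i) / Var_total)
= (8/7) * (1 - 1.6959/3.55)
= 1.1429 * 0.5223
KR-20 = 0.5969

0.5969


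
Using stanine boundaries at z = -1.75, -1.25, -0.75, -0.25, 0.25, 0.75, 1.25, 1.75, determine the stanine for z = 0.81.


Stanine boundaries: [-1.75, -1.25, -0.75, -0.25, 0.25, 0.75, 1.25, 1.75]
z = 0.81
Check each boundary:
  z >= -1.75 -> could be stanine 2
  z >= -1.25 -> could be stanine 3
  z >= -0.75 -> could be stanine 4
  z >= -0.25 -> could be stanine 5
  z >= 0.25 -> could be stanine 6
  z >= 0.75 -> could be stanine 7
  z < 1.25
  z < 1.75
Highest qualifying boundary gives stanine = 7

7


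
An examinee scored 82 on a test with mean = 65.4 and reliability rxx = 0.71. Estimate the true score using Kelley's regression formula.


T_est = rxx * X + (1 - rxx) * mean
T_est = 0.71 * 82 + 0.29 * 65.4
T_est = 58.22 + 18.966
T_est = 77.186

77.186


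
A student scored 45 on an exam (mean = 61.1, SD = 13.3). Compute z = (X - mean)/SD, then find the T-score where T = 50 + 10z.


z = (X - mean) / SD = (45 - 61.1) / 13.3
z = -16.1 / 13.3
z = -1.2105
T-score = T = 50 + 10z
Carry z at full precision (z = -16.1 / 13.3) into the conversion:
T-score = 50 + 10 * (-16.1 / 13.3) = 50 + -161 / 13.3
T-score = 50 + -12.1053
T-score = 37.8947

37.8947


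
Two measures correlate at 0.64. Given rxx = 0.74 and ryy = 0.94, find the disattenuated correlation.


r_corrected = rxy / sqrt(rxx * ryy)
= 0.64 / sqrt(0.74 * 0.94)
= 0.64 / sqrt(0.6956)
= 0.64 / 0.834026
r_corrected = 0.7674

0.7674


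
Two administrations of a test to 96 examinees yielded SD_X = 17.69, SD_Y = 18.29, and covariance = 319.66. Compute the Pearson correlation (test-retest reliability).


r = cov(X,Y) / (SD_X * SD_Y)
r = 319.66 / (17.69 * 18.29)
r = 319.66 / 323.5501
r = 0.988

0.988


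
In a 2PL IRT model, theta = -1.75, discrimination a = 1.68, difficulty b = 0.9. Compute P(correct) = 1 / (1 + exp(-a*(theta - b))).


a*(theta - b) = 1.68 * (-1.75 - 0.9) = -4.452
exp(--4.452) = 85.7984
P = 1 / (1 + 85.7984)
P = 0.0115

0.0115


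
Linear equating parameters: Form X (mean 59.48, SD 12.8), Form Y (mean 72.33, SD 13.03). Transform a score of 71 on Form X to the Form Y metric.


slope = SD_Y / SD_X = 13.03 / 12.8 ~ 1.018
intercept = mean_Y - slope * mean_X = 72.33 - (13.03 / 12.8) * 59.48 ~ 11.7812
Y = slope * X + intercept. To avoid rounding drift from the rounded slope/intercept, evaluate the equivalent form Y = mean_Y + SD_Y * (X - mean_X) / SD_X at full precision:
Y = 72.33 + 13.03 * (71 - 59.48) / 12.8
Y = 72.33 + 13.03 * 11.52 / 12.8
Y = 72.33 + 150.1056 / 12.8
Y = 72.33 + 11.727
Y = 84.057

84.057


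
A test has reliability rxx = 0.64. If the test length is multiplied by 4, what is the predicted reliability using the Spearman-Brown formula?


r_new = (n * rxx) / (1 + (n-1) * rxx)
r_new = (4 * 0.64) / (1 + 3 * 0.64)
r_new = 2.56 / 2.92
r_new = 0.8767

0.8767


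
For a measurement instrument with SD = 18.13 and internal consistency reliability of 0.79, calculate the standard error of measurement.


SEM = SD * sqrt(1 - rxx)
SEM = 18.13 * sqrt(1 - 0.79)
SEM = 18.13 * sqrt(0.21) = 18.13 * 0.458258
SEM = 8.3082

8.3082


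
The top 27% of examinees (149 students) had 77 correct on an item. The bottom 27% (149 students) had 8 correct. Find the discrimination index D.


p_upper = 77/149 = 0.5168
p_lower = 8/149 = 0.0537
D = 0.5168 - 0.0537 = 0.4631

0.4631


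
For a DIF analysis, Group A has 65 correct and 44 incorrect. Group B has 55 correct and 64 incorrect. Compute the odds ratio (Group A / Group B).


Odds_A = 65/44 = 1.4773
Odds_B = 55/64 = 0.8594
OR = Odds_A / Odds_B = 1.4773 / 0.8594
Exactly, OR = (65 * 64) / (44 * 55) = 4160 / 2420
OR = 1.719

1.719


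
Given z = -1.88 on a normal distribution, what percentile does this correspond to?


CDF(z) = 0.5 * (1 + erf(z/sqrt(2)))
erf(-1.3294) = -0.9399
CDF = 0.0301
Percentile rank = 0.0301 * 100 = 3.01

3.01


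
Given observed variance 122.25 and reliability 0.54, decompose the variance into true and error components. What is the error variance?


var_true = rxx * var_obs = 0.54 * 122.25 = 66.015
var_error = var_obs - var_true
var_error = 122.25 - 66.015
var_error = 56.235

56.235


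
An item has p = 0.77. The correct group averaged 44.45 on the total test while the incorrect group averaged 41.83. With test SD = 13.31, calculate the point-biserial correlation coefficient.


q = 1 - p = 0.23
rpb = ((M1 - M0) / SD) * sqrt(p * q)
rpb = ((44.45 - 41.83) / 13.31) * sqrt(0.77 * 0.23)
rpb = 0.0828

0.0828


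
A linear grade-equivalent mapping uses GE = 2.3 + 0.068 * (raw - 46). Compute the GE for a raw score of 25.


raw - median = 25 - 46 = -21
slope * diff = 0.068 * -21 = -1.428
GE = 2.3 + -1.428
GE = 0.872

0.872


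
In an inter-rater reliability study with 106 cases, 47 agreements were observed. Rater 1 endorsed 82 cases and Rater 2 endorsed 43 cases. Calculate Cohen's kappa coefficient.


P_o = 47/106 = 0.443396
P_e = (82*43 + 24*63) / 11236 = 0.44838
kappa = (P_o - P_e) / (1 - P_e)
kappa = (0.443396 - 0.44838) / (1 - 0.44838)
kappa = -0.009

-0.009


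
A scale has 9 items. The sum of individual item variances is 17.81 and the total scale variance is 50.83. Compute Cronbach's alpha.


alpha = (k/(k-1)) * (1 - sum(si^2)/s_total^2)
= (9/8) * (1 - 17.81/50.83)
alpha = 0.7308

0.7308


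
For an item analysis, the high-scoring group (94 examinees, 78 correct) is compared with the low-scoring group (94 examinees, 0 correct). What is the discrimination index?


p_upper = 78/94 = 0.8298
p_lower = 0/94 = 0.0
D = 0.8298 - 0.0 = 0.8298

0.8298


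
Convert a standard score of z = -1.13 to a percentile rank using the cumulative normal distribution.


CDF(z) = 0.5 * (1 + erf(z/sqrt(2)))
erf(-0.799) = -0.7415
CDF = 0.1292
Percentile rank = 0.1292 * 100 = 12.92

12.92


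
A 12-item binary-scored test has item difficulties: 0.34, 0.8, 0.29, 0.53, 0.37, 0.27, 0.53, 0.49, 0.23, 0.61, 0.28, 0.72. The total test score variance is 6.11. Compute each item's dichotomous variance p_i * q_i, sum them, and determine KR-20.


For each item, compute p_i * q_i:
  Item 1: 0.34 * 0.66 = 0.2244
  Item 2: 0.8 * 0.2 = 0.16
  Item 3: 0.29 * 0.71 = 0.2059
  Item 4: 0.53 * 0.47 = 0.2491
  Item 5: 0.37 * 0.63 = 0.2331
  Item 6: 0.27 * 0.73 = 0.1971
  Item 7: 0.53 * 0.47 = 0.2491
  Item 8: 0.49 * 0.51 = 0.2499
  Item 9: 0.23 * 0.77 = 0.1771
  Item 10: 0.61 * 0.39 = 0.2379
  Item 11: 0.28 * 0.72 = 0.2016
  Item 12: 0.72 * 0.28 = 0.2016
Sum(p_i * q_i) = 0.2244 + 0.16 + 0.2059 + 0.2491 + 0.2331 + 0.1971 + 0.2491 + 0.2499 + 0.1771 + 0.2379 + 0.2016 + 0.2016 = 2.5868
KR-20 = (k/(k-1)) * (1 - Sum(p_i*q_i) / Var_total)
= (12/11) * (1 - 2.5868/6.11)
= 1.0909 * 0.5766
KR-20 = 0.629

0.629


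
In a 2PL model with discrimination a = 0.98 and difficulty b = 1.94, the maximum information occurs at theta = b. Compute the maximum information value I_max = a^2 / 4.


For 2PL, max info at theta = b = 1.94
I_max = a^2 / 4 = 0.98^2 / 4
= 0.9604 / 4
I_max = 0.2401

0.2401


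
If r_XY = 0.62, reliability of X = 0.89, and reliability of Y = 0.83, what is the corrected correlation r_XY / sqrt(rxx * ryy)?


r_corrected = rxy / sqrt(rxx * ryy)
= 0.62 / sqrt(0.89 * 0.83)
= 0.62 / sqrt(0.7387)
= 0.62 / 0.859477
r_corrected = 0.7214

0.7214


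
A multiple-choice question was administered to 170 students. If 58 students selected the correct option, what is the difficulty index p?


Item difficulty p = number correct / total examinees
p = 58 / 170
p = 0.3412

0.3412


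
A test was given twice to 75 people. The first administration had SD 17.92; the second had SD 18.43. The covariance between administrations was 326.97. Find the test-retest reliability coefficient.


r = cov(X,Y) / (SD_X * SD_Y)
r = 326.97 / (17.92 * 18.43)
r = 326.97 / 330.2656
r = 0.99

0.99


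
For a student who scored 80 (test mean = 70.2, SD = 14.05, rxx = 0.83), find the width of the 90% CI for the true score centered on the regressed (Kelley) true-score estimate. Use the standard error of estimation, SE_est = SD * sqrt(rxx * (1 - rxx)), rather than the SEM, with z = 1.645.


True score estimate = 0.83*80 + 0.17*70.2 = 78.334
SE_est = SD * sqrt(rxx * (1 - rxx)) = 14.05 * sqrt(0.83 * 0.17) = 14.05 * sqrt(0.1411) = 5.277641
CI = T_est +/- z * SE_est, so width = 2 * z * SE_est = 2 * 1.645 * 5.277641
Width = 17.3634

17.3634


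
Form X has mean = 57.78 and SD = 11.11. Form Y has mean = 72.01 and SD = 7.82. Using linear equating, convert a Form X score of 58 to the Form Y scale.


slope = SD_Y / SD_X = 7.82 / 11.11 ~ 0.7039
intercept = mean_Y - slope * mean_X = 72.01 - (7.82 / 11.11) * 57.78 ~ 31.3404
Y = slope * X + intercept. To avoid rounding drift from the rounded slope/intercept, evaluate the equivalent form Y = mean_Y + SD_Y * (X - mean_X) / SD_X at full precision:
Y = 72.01 + 7.82 * (58 - 57.78) / 11.11
Y = 72.01 + 7.82 * 0.22 / 11.11
Y = 72.01 + 1.7204 / 11.11
Y = 72.01 + 0.1549
Y = 72.1649

72.1649


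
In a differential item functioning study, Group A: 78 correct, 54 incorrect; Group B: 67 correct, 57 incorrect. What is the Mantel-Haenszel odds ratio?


Odds_A = 78/54 = 1.4444
Odds_B = 67/57 = 1.1754
OR = Odds_A / Odds_B = 1.4444 / 1.1754
Exactly, OR = (78 * 57) / (54 * 67) = 4446 / 3618
OR = 1.2289

1.2289


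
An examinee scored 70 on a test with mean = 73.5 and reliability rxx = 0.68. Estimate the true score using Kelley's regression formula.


T_est = rxx * X + (1 - rxx) * mean
T_est = 0.68 * 70 + 0.32 * 73.5
T_est = 47.6 + 23.52
T_est = 71.12

71.12


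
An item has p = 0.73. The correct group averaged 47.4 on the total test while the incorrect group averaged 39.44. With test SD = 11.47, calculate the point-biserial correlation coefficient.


q = 1 - p = 0.27
rpb = ((M1 - M0) / SD) * sqrt(p * q)
rpb = ((47.4 - 39.44) / 11.47) * sqrt(0.73 * 0.27)
rpb = 0.3081

0.3081


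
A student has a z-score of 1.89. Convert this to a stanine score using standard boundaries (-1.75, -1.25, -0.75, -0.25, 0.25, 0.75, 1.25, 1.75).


Stanine boundaries: [-1.75, -1.25, -0.75, -0.25, 0.25, 0.75, 1.25, 1.75]
z = 1.89
Check each boundary:
  z >= -1.75 -> could be stanine 2
  z >= -1.25 -> could be stanine 3
  z >= -0.75 -> could be stanine 4
  z >= -0.25 -> could be stanine 5
  z >= 0.25 -> could be stanine 6
  z >= 0.75 -> could be stanine 7
  z >= 1.25 -> could be stanine 8
  z >= 1.75 -> could be stanine 9
Highest qualifying boundary gives stanine = 9

9


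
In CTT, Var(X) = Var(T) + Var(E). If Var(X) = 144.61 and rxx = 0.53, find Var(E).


var_true = rxx * var_obs = 0.53 * 144.61 = 76.6433
var_error = var_obs - var_true
var_error = 144.61 - 76.6433
var_error = 67.9667

67.9667


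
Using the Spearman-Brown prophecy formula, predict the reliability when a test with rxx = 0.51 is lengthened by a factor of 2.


r_new = (n * rxx) / (1 + (n-1) * rxx)
r_new = (2 * 0.51) / (1 + 1 * 0.51)
r_new = 1.02 / 1.51
r_new = 0.6755

0.6755


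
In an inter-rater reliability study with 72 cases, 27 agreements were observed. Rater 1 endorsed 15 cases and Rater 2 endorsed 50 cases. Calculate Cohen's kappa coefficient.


P_o = 27/72 = 0.375
P_e = (15*50 + 57*22) / 5184 = 0.386574
kappa = (P_o - P_e) / (1 - P_e)
kappa = (0.375 - 0.386574) / (1 - 0.386574)
kappa = -0.0189

-0.0189


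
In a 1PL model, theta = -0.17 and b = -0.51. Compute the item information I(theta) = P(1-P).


P = 1/(1+exp(-(-0.17--0.51))) = 0.5842
I = P*(1-P) = 0.5842 * 0.4158
I = 0.2429

0.2429


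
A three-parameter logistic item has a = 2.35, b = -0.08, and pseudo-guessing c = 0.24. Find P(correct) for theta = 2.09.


logit = 2.35*(2.09 - -0.08) = 5.0995
P* = 1/(1 + exp(-5.0995)) = 0.9939
P = 0.24 + (1 - 0.24) * 0.9939
P = 0.9954

0.9954


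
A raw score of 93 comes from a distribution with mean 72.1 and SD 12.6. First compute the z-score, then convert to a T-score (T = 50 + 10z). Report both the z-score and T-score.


z = (X - mean) / SD = (93 - 72.1) / 12.6
z = 20.9 / 12.6
z = 1.6587
T-score = T = 50 + 10z
Carry z at full precision (z = 20.9 / 12.6) into the conversion:
T-score = 50 + 10 * (20.9 / 12.6) = 50 + 209 / 12.6
T-score = 50 + 16.5873
T-score = 66.5873

66.5873


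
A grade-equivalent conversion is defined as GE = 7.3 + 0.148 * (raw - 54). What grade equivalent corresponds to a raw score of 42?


raw - median = 42 - 54 = -12
slope * diff = 0.148 * -12 = -1.776
GE = 7.3 + -1.776
GE = 5.524

5.524


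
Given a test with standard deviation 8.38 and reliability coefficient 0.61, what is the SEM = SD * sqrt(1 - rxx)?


SEM = SD * sqrt(1 - rxx)
SEM = 8.38 * sqrt(1 - 0.61)
SEM = 8.38 * sqrt(0.39) = 8.38 * 0.6245
SEM = 5.2333

5.2333


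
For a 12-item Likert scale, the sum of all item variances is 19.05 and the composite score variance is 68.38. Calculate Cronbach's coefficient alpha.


alpha = (k/(k-1)) * (1 - sum(si^2)/s_total^2)
= (12/11) * (1 - 19.05/68.38)
alpha = 0.787

0.787


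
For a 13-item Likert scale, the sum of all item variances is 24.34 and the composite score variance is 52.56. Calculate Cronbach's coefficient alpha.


alpha = (k/(k-1)) * (1 - sum(si^2)/s_total^2)
= (13/12) * (1 - 24.34/52.56)
alpha = 0.5817

0.5817


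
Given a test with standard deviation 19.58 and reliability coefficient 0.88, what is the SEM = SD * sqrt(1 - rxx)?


SEM = SD * sqrt(1 - rxx)
SEM = 19.58 * sqrt(1 - 0.88)
SEM = 19.58 * sqrt(0.12) = 19.58 * 0.34641
SEM = 6.7827

6.7827


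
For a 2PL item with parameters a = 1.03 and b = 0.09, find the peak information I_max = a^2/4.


For 2PL, max info at theta = b = 0.09
I_max = a^2 / 4 = 1.03^2 / 4
= 1.0609 / 4
I_max = 0.2652

0.2652


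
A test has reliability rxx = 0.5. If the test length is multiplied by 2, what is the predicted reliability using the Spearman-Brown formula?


r_new = (n * rxx) / (1 + (n-1) * rxx)
r_new = (2 * 0.5) / (1 + 1 * 0.5)
r_new = 1.0 / 1.5
r_new = 0.6667

0.6667


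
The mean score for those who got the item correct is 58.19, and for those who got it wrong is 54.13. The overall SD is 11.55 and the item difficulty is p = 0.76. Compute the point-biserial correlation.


q = 1 - p = 0.24
rpb = ((M1 - M0) / SD) * sqrt(p * q)
rpb = ((58.19 - 54.13) / 11.55) * sqrt(0.76 * 0.24)
rpb = 0.1501

0.1501


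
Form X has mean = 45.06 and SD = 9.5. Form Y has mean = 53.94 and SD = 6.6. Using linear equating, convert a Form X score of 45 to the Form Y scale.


slope = SD_Y / SD_X = 6.6 / 9.5 ~ 0.6947
intercept = mean_Y - slope * mean_X = 53.94 - (6.6 / 9.5) * 45.06 ~ 22.6352
Y = slope * X + intercept. To avoid rounding drift from the rounded slope/intercept, evaluate the equivalent form Y = mean_Y + SD_Y * (X - mean_X) / SD_X at full precision:
Y = 53.94 + 6.6 * (45 - 45.06) / 9.5
Y = 53.94 - 6.6 * 0.06 / 9.5
Y = 53.94 - 0.396 / 9.5
Y = 53.94 - 0.0417
Y = 53.8983

53.8983


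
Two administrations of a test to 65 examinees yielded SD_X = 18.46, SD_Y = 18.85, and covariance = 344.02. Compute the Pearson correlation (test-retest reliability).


r = cov(X,Y) / (SD_X * SD_Y)
r = 344.02 / (18.46 * 18.85)
r = 344.02 / 347.971
r = 0.9886

0.9886


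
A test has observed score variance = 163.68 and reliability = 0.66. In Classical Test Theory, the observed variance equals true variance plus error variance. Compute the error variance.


var_true = rxx * var_obs = 0.66 * 163.68 = 108.0288
var_error = var_obs - var_true
var_error = 163.68 - 108.0288
var_error = 55.6512

55.6512


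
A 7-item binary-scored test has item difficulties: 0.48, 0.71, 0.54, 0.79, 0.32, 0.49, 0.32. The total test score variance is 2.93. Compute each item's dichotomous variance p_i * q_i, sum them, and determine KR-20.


For each item, compute p_i * q_i:
  Item 1: 0.48 * 0.52 = 0.2496
  Item 2: 0.71 * 0.29 = 0.2059
  Item 3: 0.54 * 0.46 = 0.2484
  Item 4: 0.79 * 0.21 = 0.1659
  Item 5: 0.32 * 0.68 = 0.2176
  Item 6: 0.49 * 0.51 = 0.2499
  Item 7: 0.32 * 0.68 = 0.2176
Sum(p_i * q_i) = 0.2496 + 0.2059 + 0.2484 + 0.1659 + 0.2176 + 0.2499 + 0.2176 = 1.5549
KR-20 = (k/(k-1)) * (1 - Sum(p_i*q_i) / Var_total)
= (7/6) * (1 - 1.5549/2.93)
= 1.1667 * 0.4693
KR-20 = 0.5475

0.5475


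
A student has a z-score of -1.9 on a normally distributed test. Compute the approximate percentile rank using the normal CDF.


CDF(z) = 0.5 * (1 + erf(z/sqrt(2)))
erf(-1.3435) = -0.9426
CDF = 0.0287
Percentile rank = 0.0287 * 100 = 2.87

2.87


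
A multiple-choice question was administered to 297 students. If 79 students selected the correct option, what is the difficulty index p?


Item difficulty p = number correct / total examinees
p = 79 / 297
p = 0.266

0.266


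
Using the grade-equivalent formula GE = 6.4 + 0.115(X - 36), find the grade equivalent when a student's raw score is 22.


raw - median = 22 - 36 = -14
slope * diff = 0.115 * -14 = -1.61
GE = 6.4 + -1.61
GE = 4.79

4.79
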